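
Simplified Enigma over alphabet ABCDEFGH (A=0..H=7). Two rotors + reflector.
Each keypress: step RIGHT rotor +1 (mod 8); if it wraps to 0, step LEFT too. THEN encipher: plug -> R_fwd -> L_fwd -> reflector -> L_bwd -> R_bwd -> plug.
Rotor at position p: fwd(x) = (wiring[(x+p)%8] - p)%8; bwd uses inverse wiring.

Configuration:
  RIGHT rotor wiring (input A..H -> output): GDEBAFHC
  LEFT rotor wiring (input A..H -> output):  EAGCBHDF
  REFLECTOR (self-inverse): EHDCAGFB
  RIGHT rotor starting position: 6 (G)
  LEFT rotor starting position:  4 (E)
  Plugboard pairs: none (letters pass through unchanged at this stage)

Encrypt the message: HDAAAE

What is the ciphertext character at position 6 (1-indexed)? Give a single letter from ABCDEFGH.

Char 1 ('H'): step: R->7, L=4; H->plug->H->R->A->L->F->refl->G->L'->H->R'->B->plug->B
Char 2 ('D'): step: R->0, L->5 (L advanced); D->plug->D->R->B->L->G->refl->F->L'->G->R'->A->plug->A
Char 3 ('A'): step: R->1, L=5; A->plug->A->R->C->L->A->refl->E->L'->H->R'->D->plug->D
Char 4 ('A'): step: R->2, L=5; A->plug->A->R->C->L->A->refl->E->L'->H->R'->B->plug->B
Char 5 ('A'): step: R->3, L=5; A->plug->A->R->G->L->F->refl->G->L'->B->R'->H->plug->H
Char 6 ('E'): step: R->4, L=5; E->plug->E->R->C->L->A->refl->E->L'->H->R'->F->plug->F

F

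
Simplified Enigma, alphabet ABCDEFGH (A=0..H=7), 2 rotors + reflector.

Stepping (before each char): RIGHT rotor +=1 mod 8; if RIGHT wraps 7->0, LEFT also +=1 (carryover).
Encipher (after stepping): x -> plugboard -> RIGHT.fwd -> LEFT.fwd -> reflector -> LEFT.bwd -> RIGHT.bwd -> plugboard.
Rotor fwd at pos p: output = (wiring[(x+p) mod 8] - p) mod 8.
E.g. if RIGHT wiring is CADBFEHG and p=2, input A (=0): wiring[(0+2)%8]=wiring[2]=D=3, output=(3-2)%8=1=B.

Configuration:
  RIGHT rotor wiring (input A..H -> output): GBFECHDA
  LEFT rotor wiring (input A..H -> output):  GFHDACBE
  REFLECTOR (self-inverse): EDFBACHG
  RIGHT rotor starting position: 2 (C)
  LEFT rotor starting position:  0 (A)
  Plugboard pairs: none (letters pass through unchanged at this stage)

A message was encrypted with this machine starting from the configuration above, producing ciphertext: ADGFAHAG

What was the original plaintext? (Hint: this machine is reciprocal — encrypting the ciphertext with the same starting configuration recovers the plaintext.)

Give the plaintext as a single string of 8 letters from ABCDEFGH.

Answer: ECEDECHF

Derivation:
Char 1 ('A'): step: R->3, L=0; A->plug->A->R->B->L->F->refl->C->L'->F->R'->E->plug->E
Char 2 ('D'): step: R->4, L=0; D->plug->D->R->E->L->A->refl->E->L'->H->R'->C->plug->C
Char 3 ('G'): step: R->5, L=0; G->plug->G->R->H->L->E->refl->A->L'->E->R'->E->plug->E
Char 4 ('F'): step: R->6, L=0; F->plug->F->R->G->L->B->refl->D->L'->D->R'->D->plug->D
Char 5 ('A'): step: R->7, L=0; A->plug->A->R->B->L->F->refl->C->L'->F->R'->E->plug->E
Char 6 ('H'): step: R->0, L->1 (L advanced); H->plug->H->R->A->L->E->refl->A->L'->F->R'->C->plug->C
Char 7 ('A'): step: R->1, L=1; A->plug->A->R->A->L->E->refl->A->L'->F->R'->H->plug->H
Char 8 ('G'): step: R->2, L=1; G->plug->G->R->E->L->B->refl->D->L'->G->R'->F->plug->F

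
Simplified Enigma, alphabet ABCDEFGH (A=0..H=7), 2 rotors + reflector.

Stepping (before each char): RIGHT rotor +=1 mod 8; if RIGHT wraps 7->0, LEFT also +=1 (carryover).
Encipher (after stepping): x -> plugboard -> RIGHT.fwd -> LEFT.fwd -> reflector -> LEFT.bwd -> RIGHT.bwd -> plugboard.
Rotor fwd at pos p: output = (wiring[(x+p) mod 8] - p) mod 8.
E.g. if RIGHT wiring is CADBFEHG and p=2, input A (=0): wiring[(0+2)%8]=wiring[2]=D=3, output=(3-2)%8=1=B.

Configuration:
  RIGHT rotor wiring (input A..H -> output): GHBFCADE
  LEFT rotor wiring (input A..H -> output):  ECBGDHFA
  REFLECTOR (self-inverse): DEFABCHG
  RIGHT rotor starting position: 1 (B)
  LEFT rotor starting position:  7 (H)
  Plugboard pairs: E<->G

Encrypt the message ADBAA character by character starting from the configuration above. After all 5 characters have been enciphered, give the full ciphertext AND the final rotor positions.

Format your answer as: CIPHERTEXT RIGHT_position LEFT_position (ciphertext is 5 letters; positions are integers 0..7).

Answer: ECCDC 6 7

Derivation:
Char 1 ('A'): step: R->2, L=7; A->plug->A->R->H->L->G->refl->H->L'->E->R'->G->plug->E
Char 2 ('D'): step: R->3, L=7; D->plug->D->R->A->L->B->refl->E->L'->F->R'->C->plug->C
Char 3 ('B'): step: R->4, L=7; B->plug->B->R->E->L->H->refl->G->L'->H->R'->C->plug->C
Char 4 ('A'): step: R->5, L=7; A->plug->A->R->D->L->C->refl->F->L'->B->R'->D->plug->D
Char 5 ('A'): step: R->6, L=7; A->plug->A->R->F->L->E->refl->B->L'->A->R'->C->plug->C
Final: ciphertext=ECCDC, RIGHT=6, LEFT=7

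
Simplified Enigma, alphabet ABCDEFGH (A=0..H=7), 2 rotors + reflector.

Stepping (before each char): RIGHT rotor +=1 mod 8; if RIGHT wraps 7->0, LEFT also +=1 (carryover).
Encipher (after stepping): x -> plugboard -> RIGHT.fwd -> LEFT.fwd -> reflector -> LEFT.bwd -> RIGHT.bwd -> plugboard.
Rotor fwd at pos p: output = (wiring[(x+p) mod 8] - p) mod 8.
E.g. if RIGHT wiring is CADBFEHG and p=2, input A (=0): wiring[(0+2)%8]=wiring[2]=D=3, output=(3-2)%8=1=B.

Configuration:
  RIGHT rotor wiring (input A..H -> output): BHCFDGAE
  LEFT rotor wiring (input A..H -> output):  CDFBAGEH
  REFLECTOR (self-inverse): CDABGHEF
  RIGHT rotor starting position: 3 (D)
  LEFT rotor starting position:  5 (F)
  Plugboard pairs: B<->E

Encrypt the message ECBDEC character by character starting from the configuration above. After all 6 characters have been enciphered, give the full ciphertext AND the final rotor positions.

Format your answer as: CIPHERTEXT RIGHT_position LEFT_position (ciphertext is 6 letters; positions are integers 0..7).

Answer: BGEHFG 1 6

Derivation:
Char 1 ('E'): step: R->4, L=5; E->plug->B->R->C->L->C->refl->A->L'->F->R'->E->plug->B
Char 2 ('C'): step: R->5, L=5; C->plug->C->R->H->L->D->refl->B->L'->A->R'->G->plug->G
Char 3 ('B'): step: R->6, L=5; B->plug->E->R->E->L->G->refl->E->L'->G->R'->B->plug->E
Char 4 ('D'): step: R->7, L=5; D->plug->D->R->D->L->F->refl->H->L'->B->R'->H->plug->H
Char 5 ('E'): step: R->0, L->6 (L advanced); E->plug->B->R->H->L->A->refl->C->L'->G->R'->F->plug->F
Char 6 ('C'): step: R->1, L=6; C->plug->C->R->E->L->H->refl->F->L'->D->R'->G->plug->G
Final: ciphertext=BGEHFG, RIGHT=1, LEFT=6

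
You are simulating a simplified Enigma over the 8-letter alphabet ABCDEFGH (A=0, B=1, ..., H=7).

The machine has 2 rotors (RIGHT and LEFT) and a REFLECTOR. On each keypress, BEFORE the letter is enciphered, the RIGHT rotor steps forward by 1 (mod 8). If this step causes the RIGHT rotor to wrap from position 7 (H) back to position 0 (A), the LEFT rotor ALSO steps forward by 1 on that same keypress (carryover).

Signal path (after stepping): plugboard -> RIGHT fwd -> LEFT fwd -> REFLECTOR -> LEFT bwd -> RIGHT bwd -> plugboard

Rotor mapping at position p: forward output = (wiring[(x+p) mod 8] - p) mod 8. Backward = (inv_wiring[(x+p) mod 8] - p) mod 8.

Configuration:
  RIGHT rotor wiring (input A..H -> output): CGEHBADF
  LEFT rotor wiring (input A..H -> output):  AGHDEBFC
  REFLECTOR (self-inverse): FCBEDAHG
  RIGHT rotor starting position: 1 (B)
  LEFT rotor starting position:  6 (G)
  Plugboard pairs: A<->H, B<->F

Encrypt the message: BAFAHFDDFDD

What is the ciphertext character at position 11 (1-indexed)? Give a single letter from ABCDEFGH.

Char 1 ('B'): step: R->2, L=6; B->plug->F->R->D->L->A->refl->F->L'->F->R'->B->plug->F
Char 2 ('A'): step: R->3, L=6; A->plug->H->R->B->L->E->refl->D->L'->H->R'->F->plug->B
Char 3 ('F'): step: R->4, L=6; F->plug->B->R->E->L->B->refl->C->L'->C->R'->F->plug->B
Char 4 ('A'): step: R->5, L=6; A->plug->H->R->E->L->B->refl->C->L'->C->R'->G->plug->G
Char 5 ('H'): step: R->6, L=6; H->plug->A->R->F->L->F->refl->A->L'->D->R'->G->plug->G
Char 6 ('F'): step: R->7, L=6; F->plug->B->R->D->L->A->refl->F->L'->F->R'->D->plug->D
Char 7 ('D'): step: R->0, L->7 (L advanced); D->plug->D->R->H->L->G->refl->H->L'->C->R'->A->plug->H
Char 8 ('D'): step: R->1, L=7; D->plug->D->R->A->L->D->refl->E->L'->E->R'->G->plug->G
Char 9 ('F'): step: R->2, L=7; F->plug->B->R->F->L->F->refl->A->L'->D->R'->F->plug->B
Char 10 ('D'): step: R->3, L=7; D->plug->D->R->A->L->D->refl->E->L'->E->R'->A->plug->H
Char 11 ('D'): step: R->4, L=7; D->plug->D->R->B->L->B->refl->C->L'->G->R'->E->plug->E

E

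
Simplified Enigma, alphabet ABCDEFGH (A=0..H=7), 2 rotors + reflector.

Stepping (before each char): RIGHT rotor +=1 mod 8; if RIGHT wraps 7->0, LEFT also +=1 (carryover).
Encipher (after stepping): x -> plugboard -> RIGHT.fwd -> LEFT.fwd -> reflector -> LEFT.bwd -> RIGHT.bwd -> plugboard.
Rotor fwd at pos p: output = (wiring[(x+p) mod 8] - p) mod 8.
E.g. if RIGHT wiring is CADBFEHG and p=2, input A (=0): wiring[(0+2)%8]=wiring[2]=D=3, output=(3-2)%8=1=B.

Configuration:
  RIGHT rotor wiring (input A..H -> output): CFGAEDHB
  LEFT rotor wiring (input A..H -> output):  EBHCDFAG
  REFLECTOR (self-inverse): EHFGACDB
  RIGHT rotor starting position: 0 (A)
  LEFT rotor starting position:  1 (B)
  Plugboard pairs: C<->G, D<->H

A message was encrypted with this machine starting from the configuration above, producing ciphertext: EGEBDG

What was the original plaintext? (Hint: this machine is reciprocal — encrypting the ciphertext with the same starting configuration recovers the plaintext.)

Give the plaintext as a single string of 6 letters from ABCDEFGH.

Answer: BEDFFE

Derivation:
Char 1 ('E'): step: R->1, L=1; E->plug->E->R->C->L->B->refl->H->L'->F->R'->B->plug->B
Char 2 ('G'): step: R->2, L=1; G->plug->C->R->C->L->B->refl->H->L'->F->R'->E->plug->E
Char 3 ('E'): step: R->3, L=1; E->plug->E->R->G->L->F->refl->C->L'->D->R'->H->plug->D
Char 4 ('B'): step: R->4, L=1; B->plug->B->R->H->L->D->refl->G->L'->B->R'->F->plug->F
Char 5 ('D'): step: R->5, L=1; D->plug->H->R->H->L->D->refl->G->L'->B->R'->F->plug->F
Char 6 ('G'): step: R->6, L=1; G->plug->C->R->E->L->E->refl->A->L'->A->R'->E->plug->E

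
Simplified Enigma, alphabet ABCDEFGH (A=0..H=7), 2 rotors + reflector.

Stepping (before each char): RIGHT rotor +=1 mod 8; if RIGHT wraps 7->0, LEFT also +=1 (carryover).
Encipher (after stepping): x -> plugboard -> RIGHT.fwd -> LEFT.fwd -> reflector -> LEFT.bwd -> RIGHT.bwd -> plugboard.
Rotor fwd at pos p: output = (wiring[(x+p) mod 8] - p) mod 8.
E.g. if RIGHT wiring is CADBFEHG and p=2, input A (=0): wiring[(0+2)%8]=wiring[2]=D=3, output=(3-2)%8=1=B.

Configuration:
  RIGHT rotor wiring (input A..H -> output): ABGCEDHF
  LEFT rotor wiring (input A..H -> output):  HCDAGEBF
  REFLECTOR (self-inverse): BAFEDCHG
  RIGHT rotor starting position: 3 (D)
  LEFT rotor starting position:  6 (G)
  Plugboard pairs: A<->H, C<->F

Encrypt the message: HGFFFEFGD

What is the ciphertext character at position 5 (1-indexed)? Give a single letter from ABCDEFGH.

Char 1 ('H'): step: R->4, L=6; H->plug->A->R->A->L->D->refl->E->L'->D->R'->C->plug->F
Char 2 ('G'): step: R->5, L=6; G->plug->G->R->F->L->C->refl->F->L'->E->R'->E->plug->E
Char 3 ('F'): step: R->6, L=6; F->plug->C->R->C->L->B->refl->A->L'->G->R'->G->plug->G
Char 4 ('F'): step: R->7, L=6; F->plug->C->R->C->L->B->refl->A->L'->G->R'->A->plug->H
Char 5 ('F'): step: R->0, L->7 (L advanced); F->plug->C->R->G->L->F->refl->C->L'->H->R'->G->plug->G

G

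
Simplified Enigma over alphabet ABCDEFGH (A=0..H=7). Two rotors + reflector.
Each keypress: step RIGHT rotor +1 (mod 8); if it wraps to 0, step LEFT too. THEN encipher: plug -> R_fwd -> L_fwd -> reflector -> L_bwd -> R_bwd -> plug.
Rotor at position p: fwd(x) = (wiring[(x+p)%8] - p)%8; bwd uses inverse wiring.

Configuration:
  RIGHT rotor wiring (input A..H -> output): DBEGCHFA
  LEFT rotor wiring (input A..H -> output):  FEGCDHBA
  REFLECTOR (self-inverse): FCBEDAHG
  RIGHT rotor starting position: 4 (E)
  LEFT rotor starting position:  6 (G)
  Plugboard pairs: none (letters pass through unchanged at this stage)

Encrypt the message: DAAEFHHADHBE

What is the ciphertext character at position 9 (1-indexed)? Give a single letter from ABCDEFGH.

Char 1 ('D'): step: R->5, L=6; D->plug->D->R->G->L->F->refl->A->L'->E->R'->E->plug->E
Char 2 ('A'): step: R->6, L=6; A->plug->A->R->H->L->B->refl->C->L'->B->R'->H->plug->H
Char 3 ('A'): step: R->7, L=6; A->plug->A->R->B->L->C->refl->B->L'->H->R'->E->plug->E
Char 4 ('E'): step: R->0, L->7 (L advanced); E->plug->E->R->C->L->F->refl->A->L'->G->R'->D->plug->D
Char 5 ('F'): step: R->1, L=7; F->plug->F->R->E->L->D->refl->E->L'->F->R'->C->plug->C
Char 6 ('H'): step: R->2, L=7; H->plug->H->R->H->L->C->refl->B->L'->A->R'->C->plug->C
Char 7 ('H'): step: R->3, L=7; H->plug->H->R->B->L->G->refl->H->L'->D->R'->A->plug->A
Char 8 ('A'): step: R->4, L=7; A->plug->A->R->G->L->A->refl->F->L'->C->R'->H->plug->H
Char 9 ('D'): step: R->5, L=7; D->plug->D->R->G->L->A->refl->F->L'->C->R'->A->plug->A

A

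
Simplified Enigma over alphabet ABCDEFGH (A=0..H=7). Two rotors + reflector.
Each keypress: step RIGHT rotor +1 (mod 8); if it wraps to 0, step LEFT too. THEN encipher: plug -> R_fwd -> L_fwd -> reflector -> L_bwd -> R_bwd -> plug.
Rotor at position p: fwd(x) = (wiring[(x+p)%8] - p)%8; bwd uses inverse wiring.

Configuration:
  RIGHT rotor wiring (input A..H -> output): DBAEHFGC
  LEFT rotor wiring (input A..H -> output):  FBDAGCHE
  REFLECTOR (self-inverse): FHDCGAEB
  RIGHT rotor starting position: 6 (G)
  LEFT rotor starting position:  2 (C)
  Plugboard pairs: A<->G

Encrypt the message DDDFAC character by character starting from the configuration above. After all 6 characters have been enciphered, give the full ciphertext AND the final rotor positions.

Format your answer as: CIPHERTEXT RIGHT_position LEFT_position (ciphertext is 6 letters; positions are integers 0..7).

Answer: CHCHDA 4 3

Derivation:
Char 1 ('D'): step: R->7, L=2; D->plug->D->R->B->L->G->refl->E->L'->C->R'->C->plug->C
Char 2 ('D'): step: R->0, L->3 (L advanced); D->plug->D->R->E->L->B->refl->H->L'->C->R'->H->plug->H
Char 3 ('D'): step: R->1, L=3; D->plug->D->R->G->L->G->refl->E->L'->D->R'->C->plug->C
Char 4 ('F'): step: R->2, L=3; F->plug->F->R->A->L->F->refl->A->L'->H->R'->H->plug->H
Char 5 ('A'): step: R->3, L=3; A->plug->G->R->G->L->G->refl->E->L'->D->R'->D->plug->D
Char 6 ('C'): step: R->4, L=3; C->plug->C->R->C->L->H->refl->B->L'->E->R'->G->plug->A
Final: ciphertext=CHCHDA, RIGHT=4, LEFT=3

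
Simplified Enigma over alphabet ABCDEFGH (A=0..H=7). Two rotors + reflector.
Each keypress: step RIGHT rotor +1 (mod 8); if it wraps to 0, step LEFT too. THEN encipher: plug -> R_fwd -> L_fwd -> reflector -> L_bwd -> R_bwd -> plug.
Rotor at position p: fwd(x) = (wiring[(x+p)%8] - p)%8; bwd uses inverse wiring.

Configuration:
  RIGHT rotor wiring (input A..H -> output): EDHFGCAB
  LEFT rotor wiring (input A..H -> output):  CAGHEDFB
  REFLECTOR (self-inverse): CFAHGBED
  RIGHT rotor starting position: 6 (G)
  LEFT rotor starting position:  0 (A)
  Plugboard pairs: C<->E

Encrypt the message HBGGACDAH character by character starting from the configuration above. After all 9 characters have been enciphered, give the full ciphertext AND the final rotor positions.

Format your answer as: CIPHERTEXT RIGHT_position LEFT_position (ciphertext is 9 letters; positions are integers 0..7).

Answer: DGHADGHDF 7 1

Derivation:
Char 1 ('H'): step: R->7, L=0; H->plug->H->R->B->L->A->refl->C->L'->A->R'->D->plug->D
Char 2 ('B'): step: R->0, L->1 (L advanced); B->plug->B->R->D->L->D->refl->H->L'->A->R'->G->plug->G
Char 3 ('G'): step: R->1, L=1; G->plug->G->R->A->L->H->refl->D->L'->D->R'->H->plug->H
Char 4 ('G'): step: R->2, L=1; G->plug->G->R->C->L->G->refl->E->L'->F->R'->A->plug->A
Char 5 ('A'): step: R->3, L=1; A->plug->A->R->C->L->G->refl->E->L'->F->R'->D->plug->D
Char 6 ('C'): step: R->4, L=1; C->plug->E->R->A->L->H->refl->D->L'->D->R'->G->plug->G
Char 7 ('D'): step: R->5, L=1; D->plug->D->R->H->L->B->refl->F->L'->B->R'->H->plug->H
Char 8 ('A'): step: R->6, L=1; A->plug->A->R->C->L->G->refl->E->L'->F->R'->D->plug->D
Char 9 ('H'): step: R->7, L=1; H->plug->H->R->B->L->F->refl->B->L'->H->R'->F->plug->F
Final: ciphertext=DGHADGHDF, RIGHT=7, LEFT=1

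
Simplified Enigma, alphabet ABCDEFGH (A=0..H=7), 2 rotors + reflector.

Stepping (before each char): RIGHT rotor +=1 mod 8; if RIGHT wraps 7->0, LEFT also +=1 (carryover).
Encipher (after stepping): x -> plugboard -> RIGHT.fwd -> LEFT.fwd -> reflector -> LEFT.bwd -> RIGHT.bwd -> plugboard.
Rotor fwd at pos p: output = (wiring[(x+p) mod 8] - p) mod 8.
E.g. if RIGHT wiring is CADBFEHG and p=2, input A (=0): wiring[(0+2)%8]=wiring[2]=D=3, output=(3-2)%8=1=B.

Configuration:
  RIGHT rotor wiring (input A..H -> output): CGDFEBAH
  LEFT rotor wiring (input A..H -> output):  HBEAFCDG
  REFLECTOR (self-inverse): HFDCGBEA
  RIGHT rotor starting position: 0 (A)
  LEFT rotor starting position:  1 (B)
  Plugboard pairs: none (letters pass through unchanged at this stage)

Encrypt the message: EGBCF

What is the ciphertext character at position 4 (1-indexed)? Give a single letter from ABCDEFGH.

Char 1 ('E'): step: R->1, L=1; E->plug->E->R->A->L->A->refl->H->L'->C->R'->B->plug->B
Char 2 ('G'): step: R->2, L=1; G->plug->G->R->A->L->A->refl->H->L'->C->R'->C->plug->C
Char 3 ('B'): step: R->3, L=1; B->plug->B->R->B->L->D->refl->C->L'->F->R'->D->plug->D
Char 4 ('C'): step: R->4, L=1; C->plug->C->R->E->L->B->refl->F->L'->G->R'->E->plug->E

E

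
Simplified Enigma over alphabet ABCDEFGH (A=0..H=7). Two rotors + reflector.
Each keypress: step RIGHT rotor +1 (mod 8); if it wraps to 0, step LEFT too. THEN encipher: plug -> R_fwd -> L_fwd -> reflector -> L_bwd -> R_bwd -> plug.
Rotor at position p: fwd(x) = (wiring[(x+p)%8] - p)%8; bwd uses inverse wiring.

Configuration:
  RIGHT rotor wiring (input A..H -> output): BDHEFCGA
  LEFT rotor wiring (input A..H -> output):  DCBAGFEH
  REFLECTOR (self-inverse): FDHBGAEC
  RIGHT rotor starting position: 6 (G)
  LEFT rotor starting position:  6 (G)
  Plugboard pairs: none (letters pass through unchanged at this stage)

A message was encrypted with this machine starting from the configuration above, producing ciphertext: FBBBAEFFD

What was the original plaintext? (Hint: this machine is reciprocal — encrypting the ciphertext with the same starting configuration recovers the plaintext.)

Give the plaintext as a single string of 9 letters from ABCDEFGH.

Char 1 ('F'): step: R->7, L=6; F->plug->F->R->G->L->A->refl->F->L'->C->R'->B->plug->B
Char 2 ('B'): step: R->0, L->7 (L advanced); B->plug->B->R->D->L->C->refl->H->L'->F->R'->E->plug->E
Char 3 ('B'): step: R->1, L=7; B->plug->B->R->G->L->G->refl->E->L'->B->R'->E->plug->E
Char 4 ('B'): step: R->2, L=7; B->plug->B->R->C->L->D->refl->B->L'->E->R'->E->plug->E
Char 5 ('A'): step: R->3, L=7; A->plug->A->R->B->L->E->refl->G->L'->G->R'->F->plug->F
Char 6 ('E'): step: R->4, L=7; E->plug->E->R->F->L->H->refl->C->L'->D->R'->G->plug->G
Char 7 ('F'): step: R->5, L=7; F->plug->F->R->C->L->D->refl->B->L'->E->R'->D->plug->D
Char 8 ('F'): step: R->6, L=7; F->plug->F->R->G->L->G->refl->E->L'->B->R'->E->plug->E
Char 9 ('D'): step: R->7, L=7; D->plug->D->R->A->L->A->refl->F->L'->H->R'->H->plug->H

Answer: BEEEFGDEH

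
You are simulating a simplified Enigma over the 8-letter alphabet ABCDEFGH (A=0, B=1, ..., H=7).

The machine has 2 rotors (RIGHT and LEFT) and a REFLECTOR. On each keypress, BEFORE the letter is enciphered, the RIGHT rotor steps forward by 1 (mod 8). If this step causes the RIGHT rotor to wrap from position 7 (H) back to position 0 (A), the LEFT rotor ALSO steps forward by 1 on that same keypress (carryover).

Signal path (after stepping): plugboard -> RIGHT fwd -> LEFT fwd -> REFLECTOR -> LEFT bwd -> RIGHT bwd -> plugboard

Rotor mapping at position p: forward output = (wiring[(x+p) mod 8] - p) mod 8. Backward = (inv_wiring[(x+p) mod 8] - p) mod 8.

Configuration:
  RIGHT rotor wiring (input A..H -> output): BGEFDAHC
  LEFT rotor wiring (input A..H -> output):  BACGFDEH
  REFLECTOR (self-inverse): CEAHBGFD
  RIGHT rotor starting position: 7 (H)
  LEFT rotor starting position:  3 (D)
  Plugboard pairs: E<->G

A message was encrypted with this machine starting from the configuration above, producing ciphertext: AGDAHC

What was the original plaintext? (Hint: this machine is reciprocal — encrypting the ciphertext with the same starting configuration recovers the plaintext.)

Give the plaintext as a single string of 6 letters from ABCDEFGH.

Char 1 ('A'): step: R->0, L->4 (L advanced); A->plug->A->R->B->L->H->refl->D->L'->D->R'->E->plug->G
Char 2 ('G'): step: R->1, L=4; G->plug->E->R->H->L->C->refl->A->L'->C->R'->D->plug->D
Char 3 ('D'): step: R->2, L=4; D->plug->D->R->G->L->G->refl->F->L'->E->R'->H->plug->H
Char 4 ('A'): step: R->3, L=4; A->plug->A->R->C->L->A->refl->C->L'->H->R'->E->plug->G
Char 5 ('H'): step: R->4, L=4; H->plug->H->R->B->L->H->refl->D->L'->D->R'->C->plug->C
Char 6 ('C'): step: R->5, L=4; C->plug->C->R->F->L->E->refl->B->L'->A->R'->G->plug->E

Answer: GDHGCE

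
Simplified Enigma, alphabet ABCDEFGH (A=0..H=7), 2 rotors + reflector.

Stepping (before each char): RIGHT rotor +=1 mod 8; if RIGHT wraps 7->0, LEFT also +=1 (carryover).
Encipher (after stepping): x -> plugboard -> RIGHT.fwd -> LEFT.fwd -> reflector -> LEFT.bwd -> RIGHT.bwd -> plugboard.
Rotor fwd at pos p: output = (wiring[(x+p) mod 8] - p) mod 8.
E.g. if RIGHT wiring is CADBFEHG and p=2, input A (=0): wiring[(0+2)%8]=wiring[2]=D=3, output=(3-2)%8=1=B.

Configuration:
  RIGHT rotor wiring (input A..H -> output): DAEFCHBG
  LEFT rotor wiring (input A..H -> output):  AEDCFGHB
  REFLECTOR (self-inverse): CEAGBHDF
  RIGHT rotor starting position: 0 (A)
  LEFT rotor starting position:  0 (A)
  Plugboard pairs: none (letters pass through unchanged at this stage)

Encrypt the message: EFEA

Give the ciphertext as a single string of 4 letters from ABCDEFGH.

Answer: CHFF

Derivation:
Char 1 ('E'): step: R->1, L=0; E->plug->E->R->G->L->H->refl->F->L'->E->R'->C->plug->C
Char 2 ('F'): step: R->2, L=0; F->plug->F->R->E->L->F->refl->H->L'->G->R'->H->plug->H
Char 3 ('E'): step: R->3, L=0; E->plug->E->R->D->L->C->refl->A->L'->A->R'->F->plug->F
Char 4 ('A'): step: R->4, L=0; A->plug->A->R->G->L->H->refl->F->L'->E->R'->F->plug->F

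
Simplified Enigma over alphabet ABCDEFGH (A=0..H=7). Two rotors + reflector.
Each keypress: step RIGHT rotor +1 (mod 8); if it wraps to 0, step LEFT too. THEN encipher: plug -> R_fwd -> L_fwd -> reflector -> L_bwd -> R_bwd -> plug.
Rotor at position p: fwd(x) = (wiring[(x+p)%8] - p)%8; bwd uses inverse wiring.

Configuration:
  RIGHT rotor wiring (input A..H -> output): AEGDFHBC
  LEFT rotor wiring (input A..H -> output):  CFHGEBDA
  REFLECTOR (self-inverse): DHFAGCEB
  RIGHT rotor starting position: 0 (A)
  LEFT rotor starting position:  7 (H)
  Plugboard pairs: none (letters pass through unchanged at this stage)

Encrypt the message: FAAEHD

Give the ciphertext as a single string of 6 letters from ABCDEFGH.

Answer: DFCFBF

Derivation:
Char 1 ('F'): step: R->1, L=7; F->plug->F->R->A->L->B->refl->H->L'->E->R'->D->plug->D
Char 2 ('A'): step: R->2, L=7; A->plug->A->R->E->L->H->refl->B->L'->A->R'->F->plug->F
Char 3 ('A'): step: R->3, L=7; A->plug->A->R->A->L->B->refl->H->L'->E->R'->C->plug->C
Char 4 ('E'): step: R->4, L=7; E->plug->E->R->E->L->H->refl->B->L'->A->R'->F->plug->F
Char 5 ('H'): step: R->5, L=7; H->plug->H->R->A->L->B->refl->H->L'->E->R'->B->plug->B
Char 6 ('D'): step: R->6, L=7; D->plug->D->R->G->L->C->refl->F->L'->F->R'->F->plug->F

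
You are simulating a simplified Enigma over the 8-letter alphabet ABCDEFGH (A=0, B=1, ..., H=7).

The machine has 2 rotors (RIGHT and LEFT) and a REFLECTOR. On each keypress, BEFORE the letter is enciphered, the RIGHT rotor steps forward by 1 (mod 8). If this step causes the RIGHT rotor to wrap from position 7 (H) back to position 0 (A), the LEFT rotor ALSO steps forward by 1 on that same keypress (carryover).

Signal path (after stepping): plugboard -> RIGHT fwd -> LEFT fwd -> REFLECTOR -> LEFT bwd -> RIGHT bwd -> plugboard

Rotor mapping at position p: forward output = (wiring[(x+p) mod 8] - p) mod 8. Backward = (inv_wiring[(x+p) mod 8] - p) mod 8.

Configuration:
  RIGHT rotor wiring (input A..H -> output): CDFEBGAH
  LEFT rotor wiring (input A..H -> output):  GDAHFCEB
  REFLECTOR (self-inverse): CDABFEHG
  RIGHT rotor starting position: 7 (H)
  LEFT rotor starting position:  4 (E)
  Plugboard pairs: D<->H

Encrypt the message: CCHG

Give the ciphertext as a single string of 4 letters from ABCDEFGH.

Char 1 ('C'): step: R->0, L->5 (L advanced); C->plug->C->R->F->L->D->refl->B->L'->D->R'->B->plug->B
Char 2 ('C'): step: R->1, L=5; C->plug->C->R->D->L->B->refl->D->L'->F->R'->E->plug->E
Char 3 ('H'): step: R->2, L=5; H->plug->D->R->E->L->G->refl->H->L'->B->R'->H->plug->D
Char 4 ('G'): step: R->3, L=5; G->plug->G->R->A->L->F->refl->E->L'->C->R'->H->plug->D

Answer: BEDD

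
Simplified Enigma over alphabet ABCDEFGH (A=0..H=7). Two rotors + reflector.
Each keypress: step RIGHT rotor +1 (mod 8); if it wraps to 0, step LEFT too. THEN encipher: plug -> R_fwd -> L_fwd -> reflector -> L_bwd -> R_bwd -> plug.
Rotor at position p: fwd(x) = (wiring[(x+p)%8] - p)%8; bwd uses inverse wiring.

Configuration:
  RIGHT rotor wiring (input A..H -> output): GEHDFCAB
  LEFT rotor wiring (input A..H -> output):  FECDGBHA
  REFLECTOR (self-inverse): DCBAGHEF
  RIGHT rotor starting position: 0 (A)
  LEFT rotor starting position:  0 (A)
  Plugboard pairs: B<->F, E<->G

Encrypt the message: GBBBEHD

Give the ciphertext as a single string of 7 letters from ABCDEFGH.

Char 1 ('G'): step: R->1, L=0; G->plug->E->R->B->L->E->refl->G->L'->E->R'->D->plug->D
Char 2 ('B'): step: R->2, L=0; B->plug->F->R->H->L->A->refl->D->L'->D->R'->C->plug->C
Char 3 ('B'): step: R->3, L=0; B->plug->F->R->D->L->D->refl->A->L'->H->R'->C->plug->C
Char 4 ('B'): step: R->4, L=0; B->plug->F->R->A->L->F->refl->H->L'->G->R'->B->plug->F
Char 5 ('E'): step: R->5, L=0; E->plug->G->R->G->L->H->refl->F->L'->A->R'->H->plug->H
Char 6 ('H'): step: R->6, L=0; H->plug->H->R->E->L->G->refl->E->L'->B->R'->E->plug->G
Char 7 ('D'): step: R->7, L=0; D->plug->D->R->A->L->F->refl->H->L'->G->R'->F->plug->B

Answer: DCCFHGB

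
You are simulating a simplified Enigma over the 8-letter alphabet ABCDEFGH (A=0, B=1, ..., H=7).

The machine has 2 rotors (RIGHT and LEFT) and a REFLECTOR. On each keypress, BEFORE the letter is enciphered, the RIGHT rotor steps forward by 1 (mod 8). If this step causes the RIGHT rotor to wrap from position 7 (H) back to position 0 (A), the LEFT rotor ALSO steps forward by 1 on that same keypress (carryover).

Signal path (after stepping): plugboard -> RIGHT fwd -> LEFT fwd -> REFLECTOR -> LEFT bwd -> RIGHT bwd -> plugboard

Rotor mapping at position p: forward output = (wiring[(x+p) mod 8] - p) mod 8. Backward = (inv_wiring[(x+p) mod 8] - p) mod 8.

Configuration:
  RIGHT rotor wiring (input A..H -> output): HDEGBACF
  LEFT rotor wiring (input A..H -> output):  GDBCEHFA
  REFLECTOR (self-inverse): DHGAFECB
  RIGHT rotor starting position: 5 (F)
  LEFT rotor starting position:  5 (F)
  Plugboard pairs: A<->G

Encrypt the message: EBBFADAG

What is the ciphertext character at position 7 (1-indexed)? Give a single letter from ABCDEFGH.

Char 1 ('E'): step: R->6, L=5; E->plug->E->R->G->L->F->refl->E->L'->F->R'->D->plug->D
Char 2 ('B'): step: R->7, L=5; B->plug->B->R->A->L->C->refl->G->L'->E->R'->C->plug->C
Char 3 ('B'): step: R->0, L->6 (L advanced); B->plug->B->R->D->L->F->refl->E->L'->F->R'->H->plug->H
Char 4 ('F'): step: R->1, L=6; F->plug->F->R->B->L->C->refl->G->L'->G->R'->H->plug->H
Char 5 ('A'): step: R->2, L=6; A->plug->G->R->F->L->E->refl->F->L'->D->R'->F->plug->F
Char 6 ('D'): step: R->3, L=6; D->plug->D->R->H->L->B->refl->H->L'->A->R'->G->plug->A
Char 7 ('A'): step: R->4, L=6; A->plug->G->R->A->L->H->refl->B->L'->H->R'->F->plug->F

F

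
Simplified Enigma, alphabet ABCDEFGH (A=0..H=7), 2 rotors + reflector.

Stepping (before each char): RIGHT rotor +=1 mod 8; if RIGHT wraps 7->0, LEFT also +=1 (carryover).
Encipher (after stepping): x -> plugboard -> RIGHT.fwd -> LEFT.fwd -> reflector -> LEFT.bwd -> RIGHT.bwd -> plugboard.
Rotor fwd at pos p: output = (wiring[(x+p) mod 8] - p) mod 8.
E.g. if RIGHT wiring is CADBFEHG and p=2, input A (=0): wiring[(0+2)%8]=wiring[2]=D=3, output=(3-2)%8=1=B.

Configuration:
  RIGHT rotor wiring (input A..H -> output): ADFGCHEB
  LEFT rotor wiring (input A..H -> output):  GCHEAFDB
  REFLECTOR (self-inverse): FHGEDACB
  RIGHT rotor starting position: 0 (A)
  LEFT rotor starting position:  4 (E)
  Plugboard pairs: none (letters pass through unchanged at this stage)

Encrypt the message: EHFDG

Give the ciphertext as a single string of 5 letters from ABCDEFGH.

Char 1 ('E'): step: R->1, L=4; E->plug->E->R->G->L->D->refl->E->L'->A->R'->G->plug->G
Char 2 ('H'): step: R->2, L=4; H->plug->H->R->B->L->B->refl->H->L'->C->R'->E->plug->E
Char 3 ('F'): step: R->3, L=4; F->plug->F->R->F->L->G->refl->C->L'->E->R'->C->plug->C
Char 4 ('D'): step: R->4, L=4; D->plug->D->R->F->L->G->refl->C->L'->E->R'->E->plug->E
Char 5 ('G'): step: R->5, L=4; G->plug->G->R->B->L->B->refl->H->L'->C->R'->A->plug->A

Answer: GECEA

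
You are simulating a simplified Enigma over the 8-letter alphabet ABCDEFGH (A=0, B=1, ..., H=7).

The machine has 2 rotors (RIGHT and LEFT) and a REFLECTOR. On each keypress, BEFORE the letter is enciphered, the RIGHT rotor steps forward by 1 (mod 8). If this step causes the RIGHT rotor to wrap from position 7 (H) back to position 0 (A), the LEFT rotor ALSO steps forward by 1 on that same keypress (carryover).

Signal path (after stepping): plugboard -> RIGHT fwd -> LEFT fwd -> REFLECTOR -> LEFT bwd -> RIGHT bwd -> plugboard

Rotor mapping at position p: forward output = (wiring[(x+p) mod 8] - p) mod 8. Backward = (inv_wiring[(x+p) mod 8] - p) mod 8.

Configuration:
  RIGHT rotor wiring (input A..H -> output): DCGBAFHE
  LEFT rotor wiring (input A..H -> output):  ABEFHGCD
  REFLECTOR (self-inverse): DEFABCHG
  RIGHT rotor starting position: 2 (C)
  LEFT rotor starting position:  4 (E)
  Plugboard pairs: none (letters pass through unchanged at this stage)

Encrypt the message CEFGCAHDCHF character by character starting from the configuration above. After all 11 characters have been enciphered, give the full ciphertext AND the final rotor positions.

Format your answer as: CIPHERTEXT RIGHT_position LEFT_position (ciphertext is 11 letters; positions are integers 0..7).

Answer: HAEFECBCBGC 5 5

Derivation:
Char 1 ('C'): step: R->3, L=4; C->plug->C->R->C->L->G->refl->H->L'->D->R'->H->plug->H
Char 2 ('E'): step: R->4, L=4; E->plug->E->R->H->L->B->refl->E->L'->E->R'->A->plug->A
Char 3 ('F'): step: R->5, L=4; F->plug->F->R->B->L->C->refl->F->L'->F->R'->E->plug->E
Char 4 ('G'): step: R->6, L=4; G->plug->G->R->C->L->G->refl->H->L'->D->R'->F->plug->F
Char 5 ('C'): step: R->7, L=4; C->plug->C->R->D->L->H->refl->G->L'->C->R'->E->plug->E
Char 6 ('A'): step: R->0, L->5 (L advanced); A->plug->A->R->D->L->D->refl->A->L'->G->R'->C->plug->C
Char 7 ('H'): step: R->1, L=5; H->plug->H->R->C->L->G->refl->H->L'->F->R'->B->plug->B
Char 8 ('D'): step: R->2, L=5; D->plug->D->R->D->L->D->refl->A->L'->G->R'->C->plug->C
Char 9 ('C'): step: R->3, L=5; C->plug->C->R->C->L->G->refl->H->L'->F->R'->B->plug->B
Char 10 ('H'): step: R->4, L=5; H->plug->H->R->F->L->H->refl->G->L'->C->R'->G->plug->G
Char 11 ('F'): step: R->5, L=5; F->plug->F->R->B->L->F->refl->C->L'->H->R'->C->plug->C
Final: ciphertext=HAEFECBCBGC, RIGHT=5, LEFT=5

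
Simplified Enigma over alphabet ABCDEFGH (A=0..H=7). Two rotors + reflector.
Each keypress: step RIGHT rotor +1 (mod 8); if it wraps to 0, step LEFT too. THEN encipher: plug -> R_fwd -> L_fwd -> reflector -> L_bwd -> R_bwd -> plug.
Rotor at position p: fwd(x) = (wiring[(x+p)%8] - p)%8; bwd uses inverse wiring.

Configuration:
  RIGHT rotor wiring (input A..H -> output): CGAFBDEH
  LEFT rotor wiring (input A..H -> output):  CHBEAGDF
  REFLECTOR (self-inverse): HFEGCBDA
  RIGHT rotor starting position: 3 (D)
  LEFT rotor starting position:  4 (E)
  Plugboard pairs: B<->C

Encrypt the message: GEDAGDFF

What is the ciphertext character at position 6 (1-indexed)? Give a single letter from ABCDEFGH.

Char 1 ('G'): step: R->4, L=4; G->plug->G->R->E->L->G->refl->D->L'->F->R'->A->plug->A
Char 2 ('E'): step: R->5, L=4; E->plug->E->R->B->L->C->refl->E->L'->A->R'->G->plug->G
Char 3 ('D'): step: R->6, L=4; D->plug->D->R->A->L->E->refl->C->L'->B->R'->B->plug->C
Char 4 ('A'): step: R->7, L=4; A->plug->A->R->A->L->E->refl->C->L'->B->R'->D->plug->D
Char 5 ('G'): step: R->0, L->5 (L advanced); G->plug->G->R->E->L->C->refl->E->L'->F->R'->D->plug->D
Char 6 ('D'): step: R->1, L=5; D->plug->D->R->A->L->B->refl->F->L'->D->R'->F->plug->F

F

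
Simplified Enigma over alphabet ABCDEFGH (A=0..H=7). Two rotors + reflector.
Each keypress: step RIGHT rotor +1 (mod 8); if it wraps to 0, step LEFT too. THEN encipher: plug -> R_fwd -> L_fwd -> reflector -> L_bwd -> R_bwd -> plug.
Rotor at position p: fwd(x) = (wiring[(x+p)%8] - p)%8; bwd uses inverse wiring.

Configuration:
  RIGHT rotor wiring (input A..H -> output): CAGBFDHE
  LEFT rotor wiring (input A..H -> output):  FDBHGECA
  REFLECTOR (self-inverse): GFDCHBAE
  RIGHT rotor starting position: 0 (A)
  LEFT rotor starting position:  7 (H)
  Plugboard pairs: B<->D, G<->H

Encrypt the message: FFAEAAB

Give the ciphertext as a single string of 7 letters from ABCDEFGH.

Answer: CECBGCD

Derivation:
Char 1 ('F'): step: R->1, L=7; F->plug->F->R->G->L->F->refl->B->L'->A->R'->C->plug->C
Char 2 ('F'): step: R->2, L=7; F->plug->F->R->C->L->E->refl->H->L'->F->R'->E->plug->E
Char 3 ('A'): step: R->3, L=7; A->plug->A->R->G->L->F->refl->B->L'->A->R'->C->plug->C
Char 4 ('E'): step: R->4, L=7; E->plug->E->R->G->L->F->refl->B->L'->A->R'->D->plug->B
Char 5 ('A'): step: R->5, L=7; A->plug->A->R->G->L->F->refl->B->L'->A->R'->H->plug->G
Char 6 ('A'): step: R->6, L=7; A->plug->A->R->B->L->G->refl->A->L'->E->R'->C->plug->C
Char 7 ('B'): step: R->7, L=7; B->plug->D->R->H->L->D->refl->C->L'->D->R'->B->plug->D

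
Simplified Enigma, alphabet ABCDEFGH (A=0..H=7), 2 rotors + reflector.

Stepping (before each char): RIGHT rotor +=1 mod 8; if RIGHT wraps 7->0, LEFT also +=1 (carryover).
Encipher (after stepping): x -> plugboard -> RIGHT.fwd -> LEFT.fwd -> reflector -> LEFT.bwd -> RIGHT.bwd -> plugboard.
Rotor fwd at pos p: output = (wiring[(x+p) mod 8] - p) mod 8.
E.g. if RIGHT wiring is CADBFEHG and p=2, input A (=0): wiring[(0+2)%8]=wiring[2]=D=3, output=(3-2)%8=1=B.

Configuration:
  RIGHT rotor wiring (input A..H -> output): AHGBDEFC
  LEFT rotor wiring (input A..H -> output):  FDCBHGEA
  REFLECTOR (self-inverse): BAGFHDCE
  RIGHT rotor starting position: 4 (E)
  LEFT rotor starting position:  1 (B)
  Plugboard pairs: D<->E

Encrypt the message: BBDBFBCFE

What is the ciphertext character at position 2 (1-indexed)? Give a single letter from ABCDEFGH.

Char 1 ('B'): step: R->5, L=1; B->plug->B->R->A->L->C->refl->G->L'->D->R'->D->plug->E
Char 2 ('B'): step: R->6, L=1; B->plug->B->R->E->L->F->refl->D->L'->F->R'->G->plug->G

G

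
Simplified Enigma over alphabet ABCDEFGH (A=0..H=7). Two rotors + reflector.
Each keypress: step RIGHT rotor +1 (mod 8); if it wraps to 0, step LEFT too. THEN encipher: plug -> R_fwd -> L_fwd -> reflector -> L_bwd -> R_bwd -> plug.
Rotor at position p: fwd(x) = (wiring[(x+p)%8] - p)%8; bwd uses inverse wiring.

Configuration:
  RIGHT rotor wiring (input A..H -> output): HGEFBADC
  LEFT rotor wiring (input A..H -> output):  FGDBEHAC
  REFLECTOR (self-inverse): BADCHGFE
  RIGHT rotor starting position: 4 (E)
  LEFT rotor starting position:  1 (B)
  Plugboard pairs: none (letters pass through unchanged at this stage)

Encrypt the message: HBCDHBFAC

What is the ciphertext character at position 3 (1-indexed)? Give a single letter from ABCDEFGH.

Char 1 ('H'): step: R->5, L=1; H->plug->H->R->E->L->G->refl->F->L'->A->R'->G->plug->G
Char 2 ('B'): step: R->6, L=1; B->plug->B->R->E->L->G->refl->F->L'->A->R'->D->plug->D
Char 3 ('C'): step: R->7, L=1; C->plug->C->R->H->L->E->refl->H->L'->F->R'->D->plug->D

D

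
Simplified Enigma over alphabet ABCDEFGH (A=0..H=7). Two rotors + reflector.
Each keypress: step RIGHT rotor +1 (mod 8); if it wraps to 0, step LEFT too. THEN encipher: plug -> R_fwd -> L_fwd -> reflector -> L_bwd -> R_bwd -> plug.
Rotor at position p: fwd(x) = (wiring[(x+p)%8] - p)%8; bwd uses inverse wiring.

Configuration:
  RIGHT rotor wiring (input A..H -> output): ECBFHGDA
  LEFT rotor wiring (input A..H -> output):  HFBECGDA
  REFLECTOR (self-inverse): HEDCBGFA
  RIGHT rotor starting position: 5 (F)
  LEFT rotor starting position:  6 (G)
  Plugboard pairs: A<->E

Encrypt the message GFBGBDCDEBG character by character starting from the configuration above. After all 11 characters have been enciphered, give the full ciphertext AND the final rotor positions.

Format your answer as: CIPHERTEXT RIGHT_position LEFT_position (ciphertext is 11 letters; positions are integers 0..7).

Answer: DBEBCGAGACB 0 0

Derivation:
Char 1 ('G'): step: R->6, L=6; G->plug->G->R->B->L->C->refl->D->L'->E->R'->D->plug->D
Char 2 ('F'): step: R->7, L=6; F->plug->F->R->A->L->F->refl->G->L'->F->R'->B->plug->B
Char 3 ('B'): step: R->0, L->7 (L advanced); B->plug->B->R->C->L->G->refl->F->L'->E->R'->A->plug->E
Char 4 ('G'): step: R->1, L=7; G->plug->G->R->H->L->E->refl->B->L'->A->R'->B->plug->B
Char 5 ('B'): step: R->2, L=7; B->plug->B->R->D->L->C->refl->D->L'->F->R'->C->plug->C
Char 6 ('D'): step: R->3, L=7; D->plug->D->R->A->L->B->refl->E->L'->H->R'->G->plug->G
Char 7 ('C'): step: R->4, L=7; C->plug->C->R->H->L->E->refl->B->L'->A->R'->E->plug->A
Char 8 ('D'): step: R->5, L=7; D->plug->D->R->H->L->E->refl->B->L'->A->R'->G->plug->G
Char 9 ('E'): step: R->6, L=7; E->plug->A->R->F->L->D->refl->C->L'->D->R'->E->plug->A
Char 10 ('B'): step: R->7, L=7; B->plug->B->R->F->L->D->refl->C->L'->D->R'->C->plug->C
Char 11 ('G'): step: R->0, L->0 (L advanced); G->plug->G->R->D->L->E->refl->B->L'->C->R'->B->plug->B
Final: ciphertext=DBEBCGAGACB, RIGHT=0, LEFT=0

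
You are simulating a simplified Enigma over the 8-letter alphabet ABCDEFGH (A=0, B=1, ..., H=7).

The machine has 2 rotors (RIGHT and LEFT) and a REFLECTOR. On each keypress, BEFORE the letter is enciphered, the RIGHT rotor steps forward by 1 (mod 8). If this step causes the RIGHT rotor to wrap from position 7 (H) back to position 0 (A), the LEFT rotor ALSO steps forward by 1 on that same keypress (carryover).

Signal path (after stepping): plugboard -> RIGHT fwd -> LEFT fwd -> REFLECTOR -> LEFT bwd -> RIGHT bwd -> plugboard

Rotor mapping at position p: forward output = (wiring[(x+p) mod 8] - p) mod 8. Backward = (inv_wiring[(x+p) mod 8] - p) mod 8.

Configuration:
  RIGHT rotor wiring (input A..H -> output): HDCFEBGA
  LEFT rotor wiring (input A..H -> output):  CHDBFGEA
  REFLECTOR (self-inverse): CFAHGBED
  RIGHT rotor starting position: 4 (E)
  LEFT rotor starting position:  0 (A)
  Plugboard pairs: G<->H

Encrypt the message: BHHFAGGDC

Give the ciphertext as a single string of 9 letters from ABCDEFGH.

Answer: DDACBCFFH

Derivation:
Char 1 ('B'): step: R->5, L=0; B->plug->B->R->B->L->H->refl->D->L'->C->R'->D->plug->D
Char 2 ('H'): step: R->6, L=0; H->plug->G->R->G->L->E->refl->G->L'->F->R'->D->plug->D
Char 3 ('H'): step: R->7, L=0; H->plug->G->R->C->L->D->refl->H->L'->B->R'->A->plug->A
Char 4 ('F'): step: R->0, L->1 (L advanced); F->plug->F->R->B->L->C->refl->A->L'->C->R'->C->plug->C
Char 5 ('A'): step: R->1, L=1; A->plug->A->R->C->L->A->refl->C->L'->B->R'->B->plug->B
Char 6 ('G'): step: R->2, L=1; G->plug->H->R->B->L->C->refl->A->L'->C->R'->C->plug->C
Char 7 ('G'): step: R->3, L=1; G->plug->H->R->H->L->B->refl->F->L'->E->R'->F->plug->F
Char 8 ('D'): step: R->4, L=1; D->plug->D->R->E->L->F->refl->B->L'->H->R'->F->plug->F
Char 9 ('C'): step: R->5, L=1; C->plug->C->R->D->L->E->refl->G->L'->A->R'->G->plug->H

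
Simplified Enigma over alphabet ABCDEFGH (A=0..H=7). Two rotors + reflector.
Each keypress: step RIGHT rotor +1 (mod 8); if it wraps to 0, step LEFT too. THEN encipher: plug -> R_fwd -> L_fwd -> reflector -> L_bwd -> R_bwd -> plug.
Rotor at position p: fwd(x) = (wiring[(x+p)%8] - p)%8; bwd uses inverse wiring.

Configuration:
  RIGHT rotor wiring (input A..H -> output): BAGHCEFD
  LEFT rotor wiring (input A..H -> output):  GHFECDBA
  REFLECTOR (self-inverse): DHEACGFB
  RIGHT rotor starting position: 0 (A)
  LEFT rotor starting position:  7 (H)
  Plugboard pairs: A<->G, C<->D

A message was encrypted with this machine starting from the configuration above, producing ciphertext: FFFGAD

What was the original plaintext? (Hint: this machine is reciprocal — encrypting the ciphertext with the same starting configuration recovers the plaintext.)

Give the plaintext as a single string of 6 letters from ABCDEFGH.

Char 1 ('F'): step: R->1, L=7; F->plug->F->R->E->L->F->refl->G->L'->D->R'->E->plug->E
Char 2 ('F'): step: R->2, L=7; F->plug->F->R->B->L->H->refl->B->L'->A->R'->C->plug->D
Char 3 ('F'): step: R->3, L=7; F->plug->F->R->G->L->E->refl->C->L'->H->R'->B->plug->B
Char 4 ('G'): step: R->4, L=7; G->plug->A->R->G->L->E->refl->C->L'->H->R'->D->plug->C
Char 5 ('A'): step: R->5, L=7; A->plug->G->R->C->L->A->refl->D->L'->F->R'->H->plug->H
Char 6 ('D'): step: R->6, L=7; D->plug->C->R->D->L->G->refl->F->L'->E->R'->G->plug->A

Answer: EDBCHA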